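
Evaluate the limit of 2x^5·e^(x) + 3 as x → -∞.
The product is a 0·∞ indeterminate form at x → -∞.
Rewrite the product as 2x^5 / e^(-x) (an ∞/∞ form) and apply L'Hôpital, or use the standard hierarchy e^(|x|) ≫ |x^5| as x → -∞.
The indeterminate product → 0, so the limit = 3.

Final answer: 3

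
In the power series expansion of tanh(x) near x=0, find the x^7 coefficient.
Expand to order 7: tanh(x) = -17·x^7/315 + 2·x^5/15 - x^3/3 + x + O(x^8).
The coefficient of x^7 is -17/315.

Final answer: -17/315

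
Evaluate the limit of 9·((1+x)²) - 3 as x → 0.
Direct substitution at x = 0 gives 6.

Final answer: 6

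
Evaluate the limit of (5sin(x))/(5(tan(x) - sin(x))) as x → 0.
Both numerator and denominator → 0 as x → 0; this is a 0/0 indeterminate form.
Expand each to leading order near x = 0: numerator ~ 5·x, denominator ~ 5·x^3/2.
The limit of the ratio is ∞.

Final answer: ∞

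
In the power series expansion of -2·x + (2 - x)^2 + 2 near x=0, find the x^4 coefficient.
Expand to order 4: -2·x + (2 - x)^2 + 2 = x^2 - 6·x + 6 + O(x^5).
The coefficient of x^4 is 0.

Final answer: 0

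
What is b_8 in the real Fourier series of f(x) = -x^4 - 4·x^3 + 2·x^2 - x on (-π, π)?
b_8 = (1/π) ∫_{-π}^{π} f(x)·sin(8x) dx.
Evaluate the integral (use parity and integration by parts as needed): b_8 = 5/32 + π^2.

Final answer: 5/32 + π^2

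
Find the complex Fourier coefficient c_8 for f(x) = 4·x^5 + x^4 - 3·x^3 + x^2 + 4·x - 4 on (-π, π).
Compute the real Fourier coefficients first: a_8 = 13/256 + π^2/8, b_8 = -π^4 - 563/512 + 17·π^2/16.
Then c_8 = (a_8 − i·b_8)/2 = 13/512 + π^2/16 - 17·i·π^2/32 + 563·i/1024 + i·π^4/2.

Final answer: 13/512 + π^2/16 - 17·i·π^2/32 + 563·i/1024 + i·π^4/2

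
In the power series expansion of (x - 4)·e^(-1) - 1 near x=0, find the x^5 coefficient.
Expand to order 5: (x - 4)·e^(-1) - 1 = x·e^(-1) - 4·e^(-1) - 1 + O(x^6).
The coefficient of x^5 is 0.

Final answer: 0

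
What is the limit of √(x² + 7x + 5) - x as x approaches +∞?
This is an ∞ − ∞ indeterminate form.
Multiply and divide by the conjugate √(x²+7x + 5) + x; the x² terms cancel, leaving (7x + 5)/(√(x²+7x + 5)+x) → 7/2.
Limit = 7/2.

Final answer: 7/2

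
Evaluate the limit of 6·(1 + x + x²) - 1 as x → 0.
Direct substitution at x = 0 gives 5.

Final answer: 5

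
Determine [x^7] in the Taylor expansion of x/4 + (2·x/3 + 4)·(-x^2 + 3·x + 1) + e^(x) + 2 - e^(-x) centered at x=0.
Expand to order 7: x/4 + (2·x/3 + 4)·(-x^2 + 3·x + 1) + e^(x) + 2 - e^(-x) = x^7/2520 + x^5/60 - x^3/3 - 2·x^2 + 179·x/12 + 6 + O(x^8).
The coefficient of x^7 is 1/2520.

Final answer: 1/2520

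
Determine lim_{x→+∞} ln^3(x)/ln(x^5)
This is an ∞/∞ indeterminate form as x → +∞.
Write ln(x^5) = 5·ln(x), reducing the quotient to ln^2(x)/5 → ∞.
Limit = ∞.

Final answer: ∞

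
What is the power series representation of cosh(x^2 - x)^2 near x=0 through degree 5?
-4·x^5/3 + 4·x^4/3 - 2·x^3 + x^2 + 1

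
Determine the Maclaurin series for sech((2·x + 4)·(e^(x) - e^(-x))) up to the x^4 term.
2504·x^4/3 - 32·x^3 - 32·x^2 + 1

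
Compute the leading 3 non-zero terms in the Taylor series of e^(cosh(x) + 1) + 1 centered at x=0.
x^4·e^(2)/6 + x^2·e^(2)/2 + 1 + e^(2)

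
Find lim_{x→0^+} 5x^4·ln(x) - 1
The product is a 0·∞ indeterminate form at x → 0⁺.
Rewrite the product as 5·ln(x) / x^(-4) and apply L'Hôpital, or use the standard hierarchy x^(-4) ≫ |ln x| as x → 0⁺.
The indeterminate product → 0, so the limit = -1.

Final answer: -1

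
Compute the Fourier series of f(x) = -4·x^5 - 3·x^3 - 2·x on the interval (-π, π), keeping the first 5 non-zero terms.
(-928 - 8·π^4 + 154·π^2)·sin(x) + (-17·π^2 + 55/2 + 4·π^4)·sin(2·x) + (-8·π^4/3 - 320/81 + 106·π^2/27)·sin(3·x) + (-π^2 + 11/8 + 2·π^4)·sin(4·x) + (-8·π^4/5 - 512/625 + 2·π^2/25)·sin(5·x)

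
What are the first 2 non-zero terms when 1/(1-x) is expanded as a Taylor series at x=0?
x + 1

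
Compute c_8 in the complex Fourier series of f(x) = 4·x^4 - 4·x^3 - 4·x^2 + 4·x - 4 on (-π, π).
Compute the real Fourier coefficients first: a_8 = -19/64 + π^2/2, b_8 = -35/32 + π^2.
Then c_8 = (a_8 − i·b_8)/2 = -19/128 + π^2/4 - i·π^2/2 + 35·i/64.

Final answer: -19/128 + π^2/4 - i·π^2/2 + 35·i/64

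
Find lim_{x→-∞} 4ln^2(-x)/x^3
This is an ∞/∞ indeterminate form as x → -∞.
Compare growth rates of the dominant terms (exponentials ≫ polynomials ≫ logarithms), or apply L'Hôpital's rule; the quotient → 0.
Limit = 0.

Final answer: 0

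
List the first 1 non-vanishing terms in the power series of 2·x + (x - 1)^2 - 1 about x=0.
x^2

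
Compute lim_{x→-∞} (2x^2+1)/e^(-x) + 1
The quotient is an ∞/∞ indeterminate form as x → -∞.
Compare growth rates of the dominant terms (exponentials ≫ polynomials ≫ logarithms), or apply L'Hôpital's rule; the quotient → 0.
Adding the constant: 0 + 1 = 1. Limit = 1.

Final answer: 1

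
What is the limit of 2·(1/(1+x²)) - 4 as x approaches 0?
Direct substitution at x = 0 gives -2.

Final answer: -2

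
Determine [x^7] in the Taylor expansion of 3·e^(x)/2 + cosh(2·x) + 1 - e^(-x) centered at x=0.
Expand to order 7: 3·e^(x)/2 + cosh(2·x) + 1 - e^(-x) = x^7/2016 + 43·x^6/480 + x^5/48 + 11·x^4/16 + 5·x^3/12 + 9·x^2/4 + 5·x/2 + 5/2 + O(x^8).
The coefficient of x^7 is 1/2016.

Final answer: 1/2016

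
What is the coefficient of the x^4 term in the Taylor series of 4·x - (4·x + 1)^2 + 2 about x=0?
Expand to order 4: 4·x - (4·x + 1)^2 + 2 = -16·x^2 - 4·x + 1 + O(x^5).
The coefficient of x^4 is 0.

Final answer: 0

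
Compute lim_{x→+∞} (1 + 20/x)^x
As x → +∞: this is the defining limit (1 + 20/x)^x → e^20.
Limit = e^(20).

Final answer: e^(20)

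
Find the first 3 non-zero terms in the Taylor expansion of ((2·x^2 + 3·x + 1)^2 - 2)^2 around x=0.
10·x^2 - 12·x + 1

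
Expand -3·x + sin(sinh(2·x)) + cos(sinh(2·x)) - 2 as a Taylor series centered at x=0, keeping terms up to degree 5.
-32·x^5/15 - 2·x^4 - 2·x^2 - x - 1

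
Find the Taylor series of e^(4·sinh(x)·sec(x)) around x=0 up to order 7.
17644·x^7/315 + 1912·x^6/45 + 466·x^5/15 + 64·x^4/3 + 40·x^3/3 + 8·x^2 + 4·x + 1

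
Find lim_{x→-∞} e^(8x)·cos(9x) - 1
Evaluate the dominant behaviour as x → -∞; each term tends to a finite value or vanishes.
Limit = -1.

Final answer: -1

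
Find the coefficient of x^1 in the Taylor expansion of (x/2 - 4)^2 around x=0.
Expand to order 1: (x/2 - 4)^2 = 16 - 4·x + O(x^2).
The coefficient of x^1 is -4.

Final answer: -4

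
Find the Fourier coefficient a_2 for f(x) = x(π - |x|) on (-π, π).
a_2 = (1/π) ∫_{-π}^{π} f(x)·cos(2x) dx.
Evaluate the integral (use parity and integration by parts as needed): a_2 = 0.

Final answer: 0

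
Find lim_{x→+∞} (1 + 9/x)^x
As x → +∞: this is the defining limit (1 + 9/x)^x → e^9.
Limit = e^(9).

Final answer: e^(9)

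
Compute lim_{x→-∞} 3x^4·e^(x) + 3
The product is a 0·∞ indeterminate form at x → -∞.
Rewrite the product as 3x^4 / e^(-x) (an ∞/∞ form) and apply L'Hôpital, or use the standard hierarchy e^(|x|) ≫ |x^4| as x → -∞.
The indeterminate product → 0, so the limit = 3.

Final answer: 3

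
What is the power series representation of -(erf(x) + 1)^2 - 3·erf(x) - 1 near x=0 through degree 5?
-x^5/√(π) + 8·x^4/(3·π) + 10·x^3/(3·√(π)) - 4·x^2/π - 10·x/√(π) - 2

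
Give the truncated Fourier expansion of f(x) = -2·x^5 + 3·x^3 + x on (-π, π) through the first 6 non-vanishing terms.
(-514 - 4·π^4 + 86·π^2)·sin(x) + (-13·π^2 + 37/2 + 2·π^4)·sin(2·x) + (-4·π^4/3 - 214/81 + 134·π^2/27)·sin(3·x) + (-11·π^2/4 + 17/32 + π^4)·sin(4·x) + (-4·π^4/5 - 26/625 + 46·π^2/25)·sin(5·x) + (-37·π^2/27 - 17/162 + 2·π^4/3)·sin(6·x)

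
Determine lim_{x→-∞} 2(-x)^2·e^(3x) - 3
The product is a 0·∞ indeterminate form at x → -∞.
Rewrite the product as 2(-x)^2 / e^(-3x) (an ∞/∞ form) and apply L'Hôpital, or use the standard hierarchy e^(3|x|) ≫ |(-x)^2| as x → -∞.
The indeterminate product → 0, so the limit = -3.

Final answer: -3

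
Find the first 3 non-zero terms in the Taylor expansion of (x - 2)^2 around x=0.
x^2 - 4·x + 4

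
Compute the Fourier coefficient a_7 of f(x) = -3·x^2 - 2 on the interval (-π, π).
a_7 = (1/π) ∫_{-π}^{π} f(x)·cos(7x) dx.
Evaluate the integral (use parity and integration by parts as needed): a_7 = 12/49.

Final answer: 12/49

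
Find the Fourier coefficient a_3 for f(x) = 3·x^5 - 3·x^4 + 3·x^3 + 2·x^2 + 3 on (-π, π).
a_3 = (1/π) ∫_{-π}^{π} f(x)·cos(3x) dx.
Evaluate the integral (use parity and integration by parts as needed): a_3 = -8/3 + 8·π^2/3.

Final answer: -8/3 + 8·π^2/3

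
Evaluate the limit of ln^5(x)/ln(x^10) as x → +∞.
This is an ∞/∞ indeterminate form as x → +∞.
Write ln(x^10) = 10·ln(x), reducing the quotient to ln^4(x)/10 → ∞.
Limit = ∞.

Final answer: ∞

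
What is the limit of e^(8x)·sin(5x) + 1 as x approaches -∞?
Evaluate the dominant behaviour as x → -∞; each term tends to a finite value or vanishes.
Limit = 1.

Final answer: 1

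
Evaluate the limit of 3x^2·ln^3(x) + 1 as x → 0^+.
The product is a 0·∞ indeterminate form at x → 0⁺.
Rewrite the product as 3·ln^3(x) / x^(-2) and apply L'Hôpital, or use the standard hierarchy x^(-2) ≫ |ln x|^3 as x → 0⁺.
The indeterminate product → 0, so the limit = 1.

Final answer: 1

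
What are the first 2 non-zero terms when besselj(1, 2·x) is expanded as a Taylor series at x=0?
-x^3/2 + x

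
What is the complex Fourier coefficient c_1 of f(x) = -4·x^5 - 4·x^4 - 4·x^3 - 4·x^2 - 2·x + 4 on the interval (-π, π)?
Compute the real Fourier coefficients first: a_1 = -176 + 32·π^2, b_1 = -916 - 8·π^4 + 152·π^2.
Then c_1 = (a_1 − i·b_1)/2 = -88 + 16·π^2 - 76·i·π^2 + 4·i·π^4 + 458·i.

Final answer: -88 + 16·π^2 - 76·i·π^2 + 4·i·π^4 + 458·i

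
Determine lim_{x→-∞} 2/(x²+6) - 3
Evaluate the dominant behaviour as x → -∞; each term tends to a finite value or vanishes.
Limit = -3.

Final answer: -3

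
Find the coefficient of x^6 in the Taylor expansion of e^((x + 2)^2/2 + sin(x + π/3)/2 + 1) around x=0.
Expand to order 6: e^((x + 2)^2/2 + sin(x + π/3)/2 + 1) = x^6·(-195631·√(3)·e^(√(3)/4 + 3)/737280 + 588701·e^(√(3)/4 + 3)/589824) + x^5·(-1073·√(3)·e^(√(3)/4 + 3)/3072 + 13431·e^(√(3)/4 + 3)/8192) + x^4·(-283·√(3)·e^(√(3)/4 + 3)/768 + 4891·e^(√(3)/4 + 3)/2048) + x^3·(-9·√(3)·e^(√(3)/4 + 3)/32 + 1145·e^(√(3)/4 + 3)/384) + x^2·(-√(3)·e^(√(3)/4 + 3)/8 + 97·e^(√(3)/4 + 3)/32) + 9·x·e^(√(3)/4 + 3)/4 + e^(√(3)/4 + 3) + O(x^7).
The coefficient of x^6 is -195631·√(3)·e^(√(3)/4 + 3)/737280 + 588701·e^(√(3)/4 + 3)/589824.

Final answer: -195631·√(3)·e^(√(3)/4 + 3)/737280 + 588701·e^(√(3)/4 + 3)/589824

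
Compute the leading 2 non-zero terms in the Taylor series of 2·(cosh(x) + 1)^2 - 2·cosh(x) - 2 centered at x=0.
3·x^2 + 4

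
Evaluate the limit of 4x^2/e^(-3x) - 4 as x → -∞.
The quotient is an ∞/∞ indeterminate form as x → -∞.
Compare growth rates of the dominant terms (exponentials ≫ polynomials ≫ logarithms), or apply L'Hôpital's rule; the quotient → 0.
Adding the constant: 0 - 4 = -4. Limit = -4.

Final answer: -4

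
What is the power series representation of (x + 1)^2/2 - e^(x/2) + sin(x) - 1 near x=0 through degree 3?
-3·x^3/16 + 3·x^2/8 + 3·x/2 - 3/2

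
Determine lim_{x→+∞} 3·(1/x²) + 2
Evaluate the dominant behaviour as x → +∞; each term tends to a finite value or vanishes.
Limit = 2.

Final answer: 2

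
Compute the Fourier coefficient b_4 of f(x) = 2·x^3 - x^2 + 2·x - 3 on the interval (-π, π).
b_4 = (1/π) ∫_{-π}^{π} f(x)·sin(4x) dx.
Evaluate the integral (use parity and integration by parts as needed): b_4 = -π^2 - 5/8.

Final answer: -π^2 - 5/8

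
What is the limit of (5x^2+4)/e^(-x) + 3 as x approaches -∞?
The quotient is an ∞/∞ indeterminate form as x → -∞.
Compare growth rates of the dominant terms (exponentials ≫ polynomials ≫ logarithms), or apply L'Hôpital's rule; the quotient → 0.
Adding the constant: 0 + 3 = 3. Limit = 3.

Final answer: 3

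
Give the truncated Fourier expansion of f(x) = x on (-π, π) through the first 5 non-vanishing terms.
2·sin(x) - sin(2·x) + 2·sin(3·x)/3 - sin(4·x)/2 + 2·sin(5·x)/5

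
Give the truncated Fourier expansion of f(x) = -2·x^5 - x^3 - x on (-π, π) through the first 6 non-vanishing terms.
(-470 - 4·π^4 + 78·π^2)·sin(x) + (-9·π^2 + 29/2 + 2·π^4)·sin(2·x) + (-4·π^4/3 - 178/81 + 62·π^2/27)·sin(3·x) + (-3·π^2/4 + 25/32 + π^4)·sin(4·x) + (-4·π^4/5 - 286/625 + 6·π^2/25)·sin(5·x) + (-π^2/27 + 55/162 + 2·π^4/3)·sin(6·x)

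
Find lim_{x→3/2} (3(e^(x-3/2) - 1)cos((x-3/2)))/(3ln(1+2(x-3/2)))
Both numerator and denominator → 0 as x → 3/2; this is a 0/0 indeterminate form.
Expand each to leading order near x = 3/2: numerator ~ 3·(x - 3/2), denominator ~ 6·(x - 3/2).
The limit of the ratio is 1/2.

Final answer: 1/2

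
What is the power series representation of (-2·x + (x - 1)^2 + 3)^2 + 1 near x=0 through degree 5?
x^4 - 8·x^3 + 24·x^2 - 32·x + 17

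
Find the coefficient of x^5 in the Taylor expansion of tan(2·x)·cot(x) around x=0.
Expand to order 5: tan(2·x)·cot(x) = 10·x^4/3 + 2·x^2 + 2 + O(x^6).
The coefficient of x^5 is 0.

Final answer: 0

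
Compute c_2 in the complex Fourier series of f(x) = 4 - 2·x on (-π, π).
Compute the real Fourier coefficients first: a_2 = 0, b_2 = 2.
Then c_2 = (a_2 − i·b_2)/2 = -i.

Final answer: -i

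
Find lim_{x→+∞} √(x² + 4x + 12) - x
This is an ∞ − ∞ indeterminate form.
Multiply and divide by the conjugate √(x²+4x + 12) + x; the x² terms cancel, leaving (4x + 12)/(√(x²+4x + 12)+x) → 4/2 = 2.
Limit = 2.

Final answer: 2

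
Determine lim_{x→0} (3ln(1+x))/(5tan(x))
Both numerator and denominator → 0 as x → 0; this is a 0/0 indeterminate form.
Expand each to leading order near x = 0: numerator ~ 3·x, denominator ~ 5·x.
The limit of the ratio is 3/5.

Final answer: 3/5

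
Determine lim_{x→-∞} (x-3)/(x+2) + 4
Evaluate the dominant behaviour as x → -∞; each term tends to a finite value or vanishes.
Limit = 5.

Final answer: 5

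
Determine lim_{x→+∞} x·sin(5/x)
As x → +∞: let u = 5/x → 0⁺; then x·sin(5/x) = 5·sin(u)/u → 5·1 = 5.
Limit = 5.

Final answer: 5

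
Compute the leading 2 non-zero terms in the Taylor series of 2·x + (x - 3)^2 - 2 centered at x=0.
7 - 4·x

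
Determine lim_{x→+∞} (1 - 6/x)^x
As x → +∞: this is the defining limit (1 - 6/x)^x → e^(-6).
Limit = e^(-6).

Final answer: e^(-6)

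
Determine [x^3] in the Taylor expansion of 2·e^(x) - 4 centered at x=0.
Expand to order 3: 2·e^(x) - 4 = x^3/3 + x^2 + 2·x - 2 + O(x^4).
The coefficient of x^3 is 1/3.

Final answer: 1/3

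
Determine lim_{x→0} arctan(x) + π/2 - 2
Direct substitution at x = 0 gives -2 + π/2.

Final answer: -2 + π/2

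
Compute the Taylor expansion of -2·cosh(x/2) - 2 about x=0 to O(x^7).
-x^6/23040 - x^4/192 - x^2/4 - 4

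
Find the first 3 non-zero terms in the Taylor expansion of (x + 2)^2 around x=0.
x^2 + 4·x + 4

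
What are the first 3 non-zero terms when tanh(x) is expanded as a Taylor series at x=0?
2·x^5/15 - x^3/3 + x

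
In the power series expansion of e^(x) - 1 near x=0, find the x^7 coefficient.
Expand to order 7: e^(x) - 1 = x^7/5040 + x^6/720 + x^5/120 + x^4/24 + x^3/6 + x^2/2 + x + O(x^8).
The coefficient of x^7 is 1/5040.

Final answer: 1/5040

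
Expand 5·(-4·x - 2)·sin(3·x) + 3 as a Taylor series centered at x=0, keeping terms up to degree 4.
90·x^4 + 45·x^3 - 60·x^2 - 30·x + 3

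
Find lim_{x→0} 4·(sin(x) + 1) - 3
Direct substitution at x = 0 gives 1.

Final answer: 1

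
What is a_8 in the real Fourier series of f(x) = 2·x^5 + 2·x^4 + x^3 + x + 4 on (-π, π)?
a_8 = (1/π) ∫_{-π}^{π} f(x)·cos(8x) dx.
Evaluate the integral (use parity and integration by parts as needed): a_8 = -3/128 + π^2/4.

Final answer: -3/128 + π^2/4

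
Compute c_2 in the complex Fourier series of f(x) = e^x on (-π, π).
Compute the real Fourier coefficients first: a_2 = (-1 + e^(2·π))·e^(-π)/(5·π), b_2 = (2 - 2·e^(2·π))·e^(-π)/(5·π).
Then c_2 = (a_2 − i·b_2)/2 = -e^(-π)/(10·π) + e^(π)/(10·π) - i·e^(-π)/(5·π) + i·e^(π)/(5·π).

Final answer: -e^(-π)/(10·π) + e^(π)/(10·π) - i·e^(-π)/(5·π) + i·e^(π)/(5·π)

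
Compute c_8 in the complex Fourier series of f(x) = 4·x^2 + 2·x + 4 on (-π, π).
Compute the real Fourier coefficients first: a_8 = 1/4, b_8 = -1/2.
Then c_8 = (a_8 − i·b_8)/2 = 1/8 + i/4.

Final answer: 1/8 + i/4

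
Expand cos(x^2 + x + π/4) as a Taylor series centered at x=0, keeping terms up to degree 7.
379·√(2)·x^7/10080 + 269·√(2)·x^6/1440 + 79·√(2)·x^5/240 + √(2)·x^4/48 - 5·√(2)·x^3/12 - 3·√(2)·x^2/4 - √(2)·x/2 + √(2)/2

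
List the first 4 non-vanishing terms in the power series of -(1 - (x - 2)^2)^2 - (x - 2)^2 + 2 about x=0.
8·x^3 - 23·x^2 + 28·x - 11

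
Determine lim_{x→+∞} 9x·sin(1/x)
As x → +∞: let u = 1/x → 0⁺; then 9·x·sin(1/x) = 9·1·sin(u)/u → 9·1·1 = 9.
Limit = 9.

Final answer: 9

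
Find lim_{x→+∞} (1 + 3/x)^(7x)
As x → +∞: write (1 + 3/x)^(7x) = ((1 + 3/x)^x)^7 → (e^3)^7 = e^21.
Limit = e^(21).

Final answer: e^(21)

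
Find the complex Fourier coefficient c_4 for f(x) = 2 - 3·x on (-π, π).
Compute the real Fourier coefficients first: a_4 = 0, b_4 = 3/2.
Then c_4 = (a_4 − i·b_4)/2 = -3·i/4.

Final answer: -3·i/4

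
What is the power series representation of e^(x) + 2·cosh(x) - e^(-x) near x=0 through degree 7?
x^7/2520 + x^6/360 + x^5/60 + x^4/12 + x^3/3 + x^2 + 2·x + 2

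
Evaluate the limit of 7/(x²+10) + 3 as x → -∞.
Evaluate the dominant behaviour as x → -∞; each term tends to a finite value or vanishes.
Limit = 3.

Final answer: 3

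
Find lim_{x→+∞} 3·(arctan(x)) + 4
Evaluate the dominant behaviour as x → +∞; each term tends to a finite value or vanishes.
Limit = 4 + 3·π/2.

Final answer: 4 + 3·π/2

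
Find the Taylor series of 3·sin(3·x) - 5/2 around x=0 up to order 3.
-27·x^3/2 + 9·x - 5/2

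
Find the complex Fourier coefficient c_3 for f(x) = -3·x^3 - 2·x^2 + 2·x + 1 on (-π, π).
Compute the real Fourier coefficients first: a_3 = 8/9, b_3 = 8/3 - 2·π^2.
Then c_3 = (a_3 − i·b_3)/2 = 4/9 - 4·i/3 + i·π^2.

Final answer: 4/9 - 4·i/3 + i·π^2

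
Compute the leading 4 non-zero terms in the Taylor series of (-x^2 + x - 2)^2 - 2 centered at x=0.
-2·x^3 + 5·x^2 - 4·x + 2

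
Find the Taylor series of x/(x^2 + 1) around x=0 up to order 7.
-x^7 + x^5 - x^3 + x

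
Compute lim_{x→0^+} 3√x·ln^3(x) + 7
The product is a 0·∞ indeterminate form at x → 0⁺.
Rewrite the product as 3·ln^3(x) / x^(-1/2) and apply L'Hôpital, or use the standard hierarchy x^(-1/2) ≫ |ln x|^3 as x → 0⁺.
The indeterminate product → 0, so the limit = 7.

Final answer: 7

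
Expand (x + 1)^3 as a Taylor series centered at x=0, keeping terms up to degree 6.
x^3 + 3·x^2 + 3·x + 1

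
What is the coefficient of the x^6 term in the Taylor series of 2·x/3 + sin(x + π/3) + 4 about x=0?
Expand to order 6: 2·x/3 + sin(x + π/3) + 4 = -√(3)·x^6/1440 + x^5/240 + √(3)·x^4/48 - x^3/12 - √(3)·x^2/4 + 7·x/6 + √(3)/2 + 4 + O(x^7).
The coefficient of x^6 is -√(3)/1440.

Final answer: -√(3)/1440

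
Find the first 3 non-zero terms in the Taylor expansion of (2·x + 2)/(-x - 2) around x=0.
x^2/4 - x/2 - 1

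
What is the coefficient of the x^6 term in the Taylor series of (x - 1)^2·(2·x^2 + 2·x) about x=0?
Expand to order 6: (x - 1)^2·(2·x^2 + 2·x) = 2·x^4 - 2·x^3 - 2·x^2 + 2·x + O(x^7).
The coefficient of x^6 is 0.

Final answer: 0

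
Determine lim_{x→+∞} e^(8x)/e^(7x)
This is an ∞/∞ indeterminate form as x → +∞.
Rewrite e^(8x)/e^(7x) = e^((8−7)x) = e^(x); the exponent coefficient is 1 > 0 so e^(x) → ∞.
Limit = ∞.

Final answer: ∞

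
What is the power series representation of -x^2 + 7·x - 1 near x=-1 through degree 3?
-9 + 9·(x + 1) - (x + 1)^2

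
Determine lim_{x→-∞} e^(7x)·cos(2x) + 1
Evaluate the dominant behaviour as x → -∞; each term tends to a finite value or vanishes.
Limit = 1.

Final answer: 1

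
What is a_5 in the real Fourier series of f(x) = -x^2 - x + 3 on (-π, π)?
a_5 = (1/π) ∫_{-π}^{π} f(x)·cos(5x) dx.
Evaluate the integral (use parity and integration by parts as needed): a_5 = 4/25.

Final answer: 4/25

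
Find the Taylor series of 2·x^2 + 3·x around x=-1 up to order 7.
-1 - (x + 1) + 2·(x + 1)^2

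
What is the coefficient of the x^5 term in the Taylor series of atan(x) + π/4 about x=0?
Expand to order 5: atan(x) + π/4 = x^5/5 - x^3/3 + x + π/4 + O(x^6).
The coefficient of x^5 is 1/5.

Final answer: 1/5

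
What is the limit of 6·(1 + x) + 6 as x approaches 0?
Direct substitution at x = 0 gives 12.

Final answer: 12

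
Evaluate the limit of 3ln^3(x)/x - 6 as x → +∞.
The quotient is an ∞/∞ indeterminate form as x → +∞.
The polynomial denominator x dominates the logarithmic numerator (any positive power of x ≫ ln^3(x) as x → ∞), so the quotient → 0.
Adding the constant: 0 - 6 = -6. Limit = -6.

Final answer: -6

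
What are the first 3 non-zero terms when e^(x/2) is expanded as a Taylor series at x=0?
x^2/8 + x/2 + 1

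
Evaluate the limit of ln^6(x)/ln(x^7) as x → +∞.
This is an ∞/∞ indeterminate form as x → +∞.
Write ln(x^7) = 7·ln(x), reducing the quotient to ln^5(x)/7 → ∞.
Limit = ∞.

Final answer: ∞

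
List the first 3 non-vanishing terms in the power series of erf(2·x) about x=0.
32·x^5/(5·√(π)) - 16·x^3/(3·√(π)) + 4·x/√(π)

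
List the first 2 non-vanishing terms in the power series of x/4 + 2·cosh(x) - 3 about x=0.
x/4 - 1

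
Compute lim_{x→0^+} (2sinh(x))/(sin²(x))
Both numerator and denominator → 0 as x → 0^+; this is a 0/0 indeterminate form.
Expand each to leading order near x = 0: numerator ~ 2·x, denominator ~ x^2.
The limit of the ratio is ∞.

Final answer: ∞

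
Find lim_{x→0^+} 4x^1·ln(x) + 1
The product is a 0·∞ indeterminate form at x → 0⁺.
Rewrite the product as 4·ln(x) / x^(-1) and apply L'Hôpital, or use the standard hierarchy x^(-1) ≫ |ln x| as x → 0⁺.
The indeterminate product → 0, so the limit = 1.

Final answer: 1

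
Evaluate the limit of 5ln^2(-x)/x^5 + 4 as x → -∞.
The quotient is an ∞/∞ indeterminate form as x → -∞.
Compare growth rates of the dominant terms (exponentials ≫ polynomials ≫ logarithms), or apply L'Hôpital's rule; the quotient → 0.
Adding the constant: 0 + 4 = 4. Limit = 4.

Final answer: 4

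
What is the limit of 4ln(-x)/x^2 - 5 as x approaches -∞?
The quotient is an ∞/∞ indeterminate form as x → -∞.
Compare growth rates of the dominant terms (exponentials ≫ polynomials ≫ logarithms), or apply L'Hôpital's rule; the quotient → 0.
Adding the constant: 0 - 5 = -5. Limit = -5.

Final answer: -5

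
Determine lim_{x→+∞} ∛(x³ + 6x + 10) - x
This is an ∞ − ∞ indeterminate form.
Multiply by (A² + AB + B²)/(A² + AB + B²) where A = ∛(x³+6x + 10), B = x to use A³ − B³ = (A−B)(A²+AB+B²); the x³ terms cancel, leaving (6x + 10)/(A²+AB+B²) with denominator ~ 3x², so the limit is 0.
Limit = 0.

Final answer: 0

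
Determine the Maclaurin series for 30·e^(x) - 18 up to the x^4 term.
5·x^4/4 + 5·x^3 + 15·x^2 + 30·x + 12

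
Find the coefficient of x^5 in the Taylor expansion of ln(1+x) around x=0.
Expand to order 5: ln(1+x) = x^5/5 - x^4/4 + x^3/3 - x^2/2 + x + O(x^6).
The coefficient of x^5 is 1/5.

Final answer: 1/5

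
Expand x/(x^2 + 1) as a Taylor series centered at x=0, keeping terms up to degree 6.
x^5 - x^3 + x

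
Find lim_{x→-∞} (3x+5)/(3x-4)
Evaluate the dominant behaviour as x → -∞; each term tends to a finite value or vanishes.
Limit = 1.

Final answer: 1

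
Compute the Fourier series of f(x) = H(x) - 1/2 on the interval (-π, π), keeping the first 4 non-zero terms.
2·sin(x)/π + 2·sin(3·x)/(3·π) + 2·sin(5·x)/(5·π) + 2·sin(7·x)/(7·π)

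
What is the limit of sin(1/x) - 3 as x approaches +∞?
Evaluate the dominant behaviour as x → +∞; each term tends to a finite value or vanishes.
Limit = -3.

Final answer: -3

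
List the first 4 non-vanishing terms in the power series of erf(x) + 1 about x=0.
x^5/(5·√(π)) - 2·x^3/(3·√(π)) + 2·x/√(π) + 1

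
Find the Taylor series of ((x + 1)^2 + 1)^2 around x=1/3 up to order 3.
625/81 + 400·(x - 1/3)/27 + 38·(x - 1/3)^2/3 + 16·(x - 1/3)^3/3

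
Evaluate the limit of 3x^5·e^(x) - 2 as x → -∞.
The product is a 0·∞ indeterminate form at x → -∞.
Rewrite the product as 3x^5 / e^(-x) (an ∞/∞ form) and apply L'Hôpital, or use the standard hierarchy e^(|x|) ≫ |x^5| as x → -∞.
The indeterminate product → 0, so the limit = -2.

Final answer: -2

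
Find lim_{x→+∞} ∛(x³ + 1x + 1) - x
This is an ∞ − ∞ indeterminate form.
Multiply by (A² + AB + B²)/(A² + AB + B²) where A = ∛(x³+1x + 1), B = x to use A³ − B³ = (A−B)(A²+AB+B²); the x³ terms cancel, leaving (1x + 1)/(A²+AB+B²) with denominator ~ 3x², so the limit is 0.
Limit = 0.

Final answer: 0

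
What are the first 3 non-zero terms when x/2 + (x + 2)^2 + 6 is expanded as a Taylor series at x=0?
x^2 + 9·x/2 + 10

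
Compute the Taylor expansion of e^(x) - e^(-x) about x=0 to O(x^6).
x^5/60 + x^3/3 + 2·x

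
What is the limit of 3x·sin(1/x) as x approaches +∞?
As x → +∞: let u = 1/x → 0⁺; then 3·x·sin(1/x) = 3·1·sin(u)/u → 3·1·1 = 3.
Limit = 3.

Final answer: 3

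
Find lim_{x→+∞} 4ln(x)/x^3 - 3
The quotient is an ∞/∞ indeterminate form as x → +∞.
The polynomial denominator x^3 dominates the logarithmic numerator (any positive power of x ≫ ln(x) as x → ∞), so the quotient → 0.
Adding the constant: 0 - 3 = -3. Limit = -3.

Final answer: -3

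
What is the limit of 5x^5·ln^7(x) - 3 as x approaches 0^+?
The product is a 0·∞ indeterminate form at x → 0⁺.
Rewrite the product as 5·ln^7(x) / x^(-5) and apply L'Hôpital, or use the standard hierarchy x^(-5) ≫ |ln x|^7 as x → 0⁺.
The indeterminate product → 0, so the limit = -3.

Final answer: -3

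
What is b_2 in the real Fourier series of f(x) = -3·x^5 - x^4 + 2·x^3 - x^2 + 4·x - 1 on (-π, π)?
b_2 = (1/π) ∫_{-π}^{π} f(x)·sin(2x) dx.
Evaluate the integral (use parity and integration by parts as needed): b_2 = -17·π^2 + 43/2 + 3·π^4.

Final answer: -17·π^2 + 43/2 + 3·π^4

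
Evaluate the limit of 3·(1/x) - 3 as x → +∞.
Evaluate the dominant behaviour as x → +∞; each term tends to a finite value or vanishes.
Limit = -3.

Final answer: -3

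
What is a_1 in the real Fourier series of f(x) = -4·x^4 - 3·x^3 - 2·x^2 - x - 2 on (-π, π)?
a_1 = (1/π) ∫_{-π}^{π} f(x)·cos(1x) dx.
Evaluate the integral (use parity and integration by parts as needed): a_1 = -184 + 32·π^2.

Final answer: -184 + 32·π^2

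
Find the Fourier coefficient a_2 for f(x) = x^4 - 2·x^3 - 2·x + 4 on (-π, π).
a_2 = (1/π) ∫_{-π}^{π} f(x)·cos(2x) dx.
Evaluate the integral (use parity and integration by parts as needed): a_2 = -3 + 2·π^2.

Final answer: -3 + 2·π^2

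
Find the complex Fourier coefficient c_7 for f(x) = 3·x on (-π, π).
Compute the real Fourier coefficients first: a_7 = 0, b_7 = 6/7.
Then c_7 = (a_7 − i·b_7)/2 = -3·i/7.

Final answer: -3·i/7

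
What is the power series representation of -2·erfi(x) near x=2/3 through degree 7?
-2·erfi(2/3) - 4·e^(4/9)·(x - 2/3)/√(π) - 8·e^(4/9)·(x - 2/3)^2/(3·√(π)) - 68·e^(4/9)·(x - 2/3)^3/(27·√(π)) - 140·e^(4/9)·(x - 2/3)^4/(81·√(π)) - 1478·e^(4/9)·(x - 2/3)^5/(1215·√(π)) - 7996·e^(4/9)·(x - 2/3)^6/(10935·√(π)) - 98494·e^(4/9)·(x - 2/3)^7/(229635·√(π))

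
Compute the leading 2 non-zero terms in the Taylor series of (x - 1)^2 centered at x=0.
1 - 2·x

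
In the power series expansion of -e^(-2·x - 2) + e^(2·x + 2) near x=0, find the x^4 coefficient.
Expand to order 4: -e^(-2·x - 2) + e^(2·x + 2) = x^4·(-2·e^(-2)/3 + 2·e^(2)/3) + x^3·(4·e^(-2)/3 + 4·e^(2)/3) + x^2·(-2·e^(-2) + 2·e^(2)) + x·(2·e^(-2) + 2·e^(2)) - e^(-2) + e^(2) + O(x^5).
The coefficient of x^4 is -2·e^(-2)/3 + 2·e^(2)/3.

Final answer: -2·e^(-2)/3 + 2·e^(2)/3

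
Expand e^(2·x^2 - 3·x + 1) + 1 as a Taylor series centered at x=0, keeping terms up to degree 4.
115·e·x^4/8 - 21·e·x^3/2 + 13·e·x^2/2 - 3·e·x + 1 + e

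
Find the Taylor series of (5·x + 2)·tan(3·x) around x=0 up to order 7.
8262·x^7/35 + 162·x^6 + 324·x^5/5 + 45·x^4 + 18·x^3 + 15·x^2 + 6·x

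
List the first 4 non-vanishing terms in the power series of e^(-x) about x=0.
-x^3/6 + x^2/2 - x + 1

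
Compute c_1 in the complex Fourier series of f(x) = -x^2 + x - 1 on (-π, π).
Compute the real Fourier coefficients first: a_1 = 4, b_1 = 2.
Then c_1 = (a_1 − i·b_1)/2 = 2 - i.

Final answer: 2 - i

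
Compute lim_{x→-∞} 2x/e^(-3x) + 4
The quotient is an ∞/∞ indeterminate form as x → -∞.
Compare growth rates of the dominant terms (exponentials ≫ polynomials ≫ logarithms), or apply L'Hôpital's rule; the quotient → 0.
Adding the constant: 0 + 4 = 4. Limit = 4.

Final answer: 4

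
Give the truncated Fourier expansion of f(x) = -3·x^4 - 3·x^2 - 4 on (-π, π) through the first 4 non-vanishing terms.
(-132 + 24·π^2)·cos(x) + (6 - 6·π^2)·cos(2·x) + (-4/9 + 8·π^2/3)·cos(3·x) - 3·π^4/5 - π^2 - 4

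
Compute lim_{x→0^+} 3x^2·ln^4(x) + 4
The product is a 0·∞ indeterminate form at x → 0⁺.
Rewrite the product as 3·ln^4(x) / x^(-2) and apply L'Hôpital, or use the standard hierarchy x^(-2) ≫ |ln x|^4 as x → 0⁺.
The indeterminate product → 0, so the limit = 4.

Final answer: 4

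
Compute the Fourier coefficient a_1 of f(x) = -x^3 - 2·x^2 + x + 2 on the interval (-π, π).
a_1 = (1/π) ∫_{-π}^{π} f(x)·cos(1x) dx.
Evaluate the integral (use parity and integration by parts as needed): a_1 = 8.

Final answer: 8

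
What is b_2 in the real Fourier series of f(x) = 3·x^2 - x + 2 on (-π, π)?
b_2 = (1/π) ∫_{-π}^{π} f(x)·sin(2x) dx.
Evaluate the integral (use parity and integration by parts as needed): b_2 = 1.

Final answer: 1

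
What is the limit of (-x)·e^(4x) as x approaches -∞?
This is a 0·∞ indeterminate form at x → -∞.
Rewrite the product as (-x) / e^(-4x) (an ∞/∞ form) and apply L'Hôpital, or use the standard hierarchy e^(4|x|) ≫ |(-x)| as x → -∞.
The indeterminate product → 0, so the limit = 0.

Final answer: 0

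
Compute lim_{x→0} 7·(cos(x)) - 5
Direct substitution at x = 0 gives 2.

Final answer: 2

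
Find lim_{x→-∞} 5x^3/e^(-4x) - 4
The quotient is an ∞/∞ indeterminate form as x → -∞.
Compare growth rates of the dominant terms (exponentials ≫ polynomials ≫ logarithms), or apply L'Hôpital's rule; the quotient → 0.
Adding the constant: 0 - 4 = -4. Limit = -4.

Final answer: -4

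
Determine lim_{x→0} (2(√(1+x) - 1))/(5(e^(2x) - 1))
Both numerator and denominator → 0 as x → 0; this is a 0/0 indeterminate form.
Expand each to leading order near x = 0: numerator ~ x, denominator ~ 10·x.
The limit of the ratio is 1/10.

Final answer: 1/10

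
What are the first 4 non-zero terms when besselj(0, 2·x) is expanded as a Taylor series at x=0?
-x^6/36 + x^4/4 - x^2 + 1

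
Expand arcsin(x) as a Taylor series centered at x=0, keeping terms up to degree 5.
3·x^5/40 + x^3/6 + x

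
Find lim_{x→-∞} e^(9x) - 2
Evaluate the dominant behaviour as x → -∞; each term tends to a finite value or vanishes.
Limit = -2.

Final answer: -2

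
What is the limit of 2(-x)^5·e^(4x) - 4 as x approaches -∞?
The product is a 0·∞ indeterminate form at x → -∞.
Rewrite the product as 2(-x)^5 / e^(-4x) (an ∞/∞ form) and apply L'Hôpital, or use the standard hierarchy e^(4|x|) ≫ |(-x)^5| as x → -∞.
The indeterminate product → 0, so the limit = -4.

Final answer: -4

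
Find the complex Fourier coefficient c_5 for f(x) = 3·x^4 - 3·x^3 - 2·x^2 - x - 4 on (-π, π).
Compute the real Fourier coefficients first: a_5 = 344/625 - 24·π^2/25, b_5 = -6·π^2/5 - 14/125.
Then c_5 = (a_5 − i·b_5)/2 = -12·π^2/25 + 172/625 + 7·i/125 + 3·i·π^2/5.

Final answer: -12·π^2/25 + 172/625 + 7·i/125 + 3·i·π^2/5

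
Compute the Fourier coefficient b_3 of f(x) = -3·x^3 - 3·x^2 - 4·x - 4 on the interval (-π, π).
b_3 = (1/π) ∫_{-π}^{π} f(x)·sin(3x) dx.
Evaluate the integral (use parity and integration by parts as needed): b_3 = -2·π^2 - 4/3.

Final answer: -2·π^2 - 4/3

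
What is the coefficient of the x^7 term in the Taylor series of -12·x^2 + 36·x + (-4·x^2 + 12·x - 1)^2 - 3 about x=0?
Expand to order 7: -12·x^2 + 36·x + (-4·x^2 + 12·x - 1)^2 - 3 = 16·x^4 - 96·x^3 + 140·x^2 + 12·x - 2 + O(x^8).
The coefficient of x^7 is 0.

Final answer: 0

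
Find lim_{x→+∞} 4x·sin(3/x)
As x → +∞: let u = 3/x → 0⁺; then 4·x·sin(3/x) = 4·3·sin(u)/u → 4·3·1 = 12.
Limit = 12.

Final answer: 12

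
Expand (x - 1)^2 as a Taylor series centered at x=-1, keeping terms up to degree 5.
4 - 4·(x + 1) + (x + 1)^2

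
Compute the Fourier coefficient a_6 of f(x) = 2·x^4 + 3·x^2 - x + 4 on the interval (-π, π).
a_6 = (1/π) ∫_{-π}^{π} f(x)·cos(6x) dx.
Evaluate the integral (use parity and integration by parts as needed): a_6 = 7/27 + 4·π^2/9.

Final answer: 7/27 + 4·π^2/9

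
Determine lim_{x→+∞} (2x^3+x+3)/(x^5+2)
This is an ∞/∞ indeterminate form as x → +∞.
Divide numerator and denominator by x^5 and let the lower-order terms vanish; the numerator's degree 3 is below the denominator's degree 5, so the quotient → 0.
Limit = 0.

Final answer: 0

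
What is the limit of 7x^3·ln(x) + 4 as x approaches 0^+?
The product is a 0·∞ indeterminate form at x → 0⁺.
Rewrite the product as 7·ln(x) / x^(-3) and apply L'Hôpital, or use the standard hierarchy x^(-3) ≫ |ln x| as x → 0⁺.
The indeterminate product → 0, so the limit = 4.

Final answer: 4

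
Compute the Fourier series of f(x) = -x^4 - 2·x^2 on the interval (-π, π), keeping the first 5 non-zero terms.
(-40 + 8·π^2)·cos(x) + (1 - 2·π^2)·cos(2·x) + (8/27 + 8·π^2/9)·cos(3·x) + (-π^2/2 - 5/16)·cos(4·x) - π^4/5 - 2·π^2/3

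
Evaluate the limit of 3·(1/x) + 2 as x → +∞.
Evaluate the dominant behaviour as x → +∞; each term tends to a finite value or vanishes.
Limit = 2.

Final answer: 2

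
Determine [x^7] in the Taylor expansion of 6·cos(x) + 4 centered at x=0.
Expand to order 7: 6·cos(x) + 4 = -x^6/120 + x^4/4 - 3·x^2 + 10 + O(x^8).
The coefficient of x^7 is 0.

Final answer: 0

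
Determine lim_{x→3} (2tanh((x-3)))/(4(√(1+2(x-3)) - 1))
Both numerator and denominator → 0 as x → 3; this is a 0/0 indeterminate form.
Expand each to leading order near x = 3: numerator ~ 2·(x - 3), denominator ~ 4·(x - 3).
The limit of the ratio is 1/2.

Final answer: 1/2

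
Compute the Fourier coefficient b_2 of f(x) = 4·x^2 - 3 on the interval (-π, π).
b_2 = (1/π) ∫_{-π}^{π} f(x)·sin(2x) dx.
Evaluate the integral (use parity and integration by parts as needed): b_2 = 0.

Final answer: 0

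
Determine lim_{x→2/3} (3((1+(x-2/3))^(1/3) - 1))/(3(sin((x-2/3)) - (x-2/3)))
Both numerator and denominator → 0 as x → 2/3; this is a 0/0 indeterminate form.
Expand each to leading order near x = 2/3: numerator ~ (x - 2/3), denominator ~ -(x - 2/3)^3/2.
The limit of the ratio is -∞.

Final answer: -∞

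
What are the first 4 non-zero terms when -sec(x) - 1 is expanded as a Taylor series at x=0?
-61·x^6/720 - 5·x^4/24 - x^2/2 - 2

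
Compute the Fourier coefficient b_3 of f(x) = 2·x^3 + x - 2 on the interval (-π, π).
b_3 = (1/π) ∫_{-π}^{π} f(x)·sin(3x) dx.
Evaluate the integral (use parity and integration by parts as needed): b_3 = -2/9 + 4·π^2/3.

Final answer: -2/9 + 4·π^2/3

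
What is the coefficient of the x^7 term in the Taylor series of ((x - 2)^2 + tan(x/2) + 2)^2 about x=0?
Expand to order 7: ((x - 2)^2 + tan(x/2) + 2)^2 = 3·x^7/224 - 79·x^6/2880 + 2·x^5/15 + 17·x^4/24 - 13·x^3/2 + 97·x^2/4 - 42·x + 36 + O(x^8).
The coefficient of x^7 is 3/224.

Final answer: 3/224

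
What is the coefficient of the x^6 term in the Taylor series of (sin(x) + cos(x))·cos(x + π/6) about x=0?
Expand to order 6: (sin(x) + cos(x))·cos(x + π/6) = x^6·(-√(3)/45 - 1/45) + x^5·(-1/15 + √(3)/15) + x^4·(1/6 + √(3)/6) + x^3·(1/3 - √(3)/3) + x^2·(-√(3)/2 - 1/2) + x·(-1/2 + √(3)/2) + √(3)/2 + O(x^7).
The coefficient of x^6 is -√(3)/45 - 1/45.

Final answer: -√(3)/45 - 1/45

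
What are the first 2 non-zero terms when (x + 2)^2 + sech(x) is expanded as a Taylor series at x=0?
4·x + 5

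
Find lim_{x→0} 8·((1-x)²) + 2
Direct substitution at x = 0 gives 10.

Final answer: 10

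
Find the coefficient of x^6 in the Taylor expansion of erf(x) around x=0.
Expand to order 6: erf(x) = x^5/(5·√(π)) - 2·x^3/(3·√(π)) + 2·x/√(π) + O(x^7).
The coefficient of x^6 is 0.

Final answer: 0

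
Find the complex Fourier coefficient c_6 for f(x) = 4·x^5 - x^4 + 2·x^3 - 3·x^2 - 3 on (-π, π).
Compute the real Fourier coefficients first: a_6 = -2·π^2/9 - 8/27, b_6 = -4·π^4/3 - 1/81 + 2·π^2/27.
Then c_6 = (a_6 − i·b_6)/2 = -π^2/9 - 4/27 - i·π^2/27 + i/162 + 2·i·π^4/3.

Final answer: -π^2/9 - 4/27 - i·π^2/27 + i/162 + 2·i·π^4/3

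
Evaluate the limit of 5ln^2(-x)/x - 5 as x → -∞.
The quotient is an ∞/∞ indeterminate form as x → -∞.
Compare growth rates of the dominant terms (exponentials ≫ polynomials ≫ logarithms), or apply L'Hôpital's rule; the quotient → 0.
Adding the constant: 0 - 5 = -5. Limit = -5.

Final answer: -5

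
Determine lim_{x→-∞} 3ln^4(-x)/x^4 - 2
The quotient is an ∞/∞ indeterminate form as x → -∞.
Compare growth rates of the dominant terms (exponentials ≫ polynomials ≫ logarithms), or apply L'Hôpital's rule; the quotient → 0.
Adding the constant: 0 - 2 = -2. Limit = -2.

Final answer: -2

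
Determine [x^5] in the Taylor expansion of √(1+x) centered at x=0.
Expand to order 5: √(1+x) = 7·x^5/256 - 5·x^4/128 + x^3/16 - x^2/8 + x/2 + 1 + O(x^6).
The coefficient of x^5 is 7/256.

Final answer: 7/256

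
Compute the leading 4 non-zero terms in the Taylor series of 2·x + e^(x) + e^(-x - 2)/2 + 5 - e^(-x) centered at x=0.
x^3·(1/3 - e^(-2)/12) + x^2·e^(-2)/4 + x·(4 - e^(-2)/2) + e^(-2)/2 + 5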